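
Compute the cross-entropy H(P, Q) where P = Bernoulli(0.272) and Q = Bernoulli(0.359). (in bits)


H(P,Q) = -p*log2(q) - (1-p)*log2(1-q). -0.272*log2(0.359) = 0.402001; -0.728*log2(0.641) = 0.467088. H(P,Q) = 0.402001 + 0.467088 = 0.8691

0.8691 bits


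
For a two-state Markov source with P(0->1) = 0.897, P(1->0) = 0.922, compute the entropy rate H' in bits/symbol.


Stationary distribution: pi_0 = p10/(p01+p10) = 0.5069, pi_1 = 0.4931. Entropy rate H' = pi_0*H(p01) + pi_1*H(p10) = 0.5069*0.4784 + 0.4931*0.3951 = 0.4373

0.4373 bits/symbol


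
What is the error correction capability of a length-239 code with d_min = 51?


Correction capability = floor((d-1)/2) = floor((51-1)/2) = 25

25 errors


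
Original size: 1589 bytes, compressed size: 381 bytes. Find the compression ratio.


Ratio = original / compressed = 1589 / 381 = 4.1706

4.1706


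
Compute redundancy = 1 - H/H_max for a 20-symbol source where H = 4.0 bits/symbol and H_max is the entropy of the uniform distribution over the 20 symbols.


H_max = log2(K) = log2(20) = 4.3219 bits/symbol. Redundancy = 1 - H/H_max = 1 - 4.0/4.3219 = 1 - 0.9255 = 0.0745

0.0745


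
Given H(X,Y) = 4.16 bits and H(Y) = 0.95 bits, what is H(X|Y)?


H(X|Y) = H(X,Y) - H(Y) = 4.16 - 0.95 = 3.21

3.21 bits


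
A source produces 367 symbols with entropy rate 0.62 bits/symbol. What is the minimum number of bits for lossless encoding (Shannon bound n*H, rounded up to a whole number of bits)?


Minimum bits >= n * H = 367 * 0.62 = 227.54, rounded up to a whole number of bits = 228

228 bits


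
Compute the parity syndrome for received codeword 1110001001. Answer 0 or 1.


Syndrome = XOR of all bits = 1 XOR 1 XOR 1 XOR 0 XOR 0 XOR 0 XOR 1 XOR 0 XOR 0 XOR 1 = 1

1


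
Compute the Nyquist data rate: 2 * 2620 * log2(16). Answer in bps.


Rate = 2 * B * log2(M) = 2 * 2620 * 4.0 = 20960.0

20960.0 bps


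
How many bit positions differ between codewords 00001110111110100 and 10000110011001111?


Count differing positions: ^ . . . ^ . . . ^ . . ^ ^ ^ . ^ ^ = 8 differences

8


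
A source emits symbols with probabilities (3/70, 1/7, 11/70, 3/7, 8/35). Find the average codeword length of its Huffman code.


Huffman construction (repeatedly merge the two least-probable nodes; each merge adds 1 bit to every symbol beneath it): 3/70 + 1/7 = 13/70; 11/70 + 13/70 = 12/35; 8/35 + 12/35 = 4/7; 3/7 + 4/7 = 1. Resulting codeword lengths (in the order the probabilities were given): (4, 4, 3, 1, 2). L_avg = sum(p_i * l_i) = 3/70*4 + 1/7*4 + 11/70*3 + 3/7*1 + 8/35*2 = 21/10 = 2.1

2.1 bits


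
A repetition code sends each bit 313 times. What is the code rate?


Rate = k/n = 1/313

1/313


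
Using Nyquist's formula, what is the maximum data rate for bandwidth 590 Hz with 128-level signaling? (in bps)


Rate = 2 * B * log2(M) = 2 * 590 * 7.0 = 8260.0

8260.0 bps


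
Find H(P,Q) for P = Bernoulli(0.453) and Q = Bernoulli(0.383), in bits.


H(P,Q) = -p*log2(q) - (1-p)*log2(1-q). -0.453*log2(0.383) = 0.627216; -0.547*log2(0.617) = 0.381072. H(P,Q) = 0.627216 + 0.381072 = 1.0083

1.0083 bits


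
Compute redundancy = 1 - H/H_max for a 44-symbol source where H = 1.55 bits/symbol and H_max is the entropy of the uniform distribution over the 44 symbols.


H_max = log2(K) = log2(44) = 5.4594 bits/symbol. Redundancy = 1 - H/H_max = 1 - 1.55/5.4594 = 1 - 0.2839 = 0.7161

0.7161


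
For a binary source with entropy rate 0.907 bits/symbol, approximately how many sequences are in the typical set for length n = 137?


log2|A_typical| = nH = 137 * 0.907 = 124.259, so |A_typical| ~ 2^124.259 = 2.545e+37

2.545e+37


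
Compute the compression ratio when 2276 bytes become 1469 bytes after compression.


Ratio = original / compressed = 2276 / 1469 = 1.5494

1.5494


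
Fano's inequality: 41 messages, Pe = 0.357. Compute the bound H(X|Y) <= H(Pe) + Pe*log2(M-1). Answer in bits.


H(Pe) = -Pe*log2(Pe) - (1-Pe)*log2(1-Pe) = -0.357*log2(0.357) - 0.643*log2(0.643) = 0.530503 + 0.409661 = 0.9402. Pe*log2(M-1) = 0.357*log2(40) = 1.899928. Bound = H(Pe) + Pe*log2(M-1) = 0.530503 + 0.409661 + 1.899928 = 2.8401

2.8401 bits


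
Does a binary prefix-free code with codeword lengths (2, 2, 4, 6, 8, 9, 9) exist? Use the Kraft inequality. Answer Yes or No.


Kraft sum = sum(2^(-l_i)) = 0.5859, need <= 1. Result: satisfied (a binary prefix-free code with these lengths exists)

Yes


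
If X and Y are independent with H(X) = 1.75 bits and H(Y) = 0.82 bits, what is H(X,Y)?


For independent variables, H(X,Y) = H(X) + H(Y) = 1.75 + 0.82 = 2.57

2.57 bits


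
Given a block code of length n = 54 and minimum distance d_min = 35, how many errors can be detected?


Detection capability = d_min - 1 = 35 - 1 = 34

34 errors


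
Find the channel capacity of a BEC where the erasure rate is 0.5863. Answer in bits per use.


C = 1 - epsilon = 1 - 0.5863 = 0.4137

0.4137 bits


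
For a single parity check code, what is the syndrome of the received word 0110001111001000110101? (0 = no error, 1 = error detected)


Syndrome = XOR of all bits = 0 XOR 1 XOR 1 XOR 0 XOR 0 XOR 0 XOR 1 XOR 1 XOR 1 XOR 1 XOR 0 XOR 0 XOR 1 XOR 0 XOR 0 XOR 0 XOR 1 XOR 1 XOR 0 XOR 1 XOR 0 XOR 1 = 1

1


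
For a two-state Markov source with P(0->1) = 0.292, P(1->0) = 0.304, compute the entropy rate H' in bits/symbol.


Stationary distribution: pi_0 = p10/(p01+p10) = 0.5101, pi_1 = 0.4899. Entropy rate H' = pi_0*H(p01) + pi_1*H(p10) = 0.5101*0.8713 + 0.4899*0.8861 = 0.8786

0.8786 bits/symbol


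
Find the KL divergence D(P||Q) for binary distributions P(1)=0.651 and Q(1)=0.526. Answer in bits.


KL = p*log2(p/q) + (1-p)*log2((1-p)/(1-q)) = 0.651*log2(0.651/0.526) + 0.349*log2(0.349/0.474) = 0.0461

0.0461 bits


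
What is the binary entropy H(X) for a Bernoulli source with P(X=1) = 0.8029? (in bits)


H = -p*log2(p) - (1-p)*log2(1-p). -0.8029*log2(0.8029) = 0.254285; -0.1971*log2(0.1971) = 0.461805. H = 0.254285 + 0.461805 = 0.7161

0.7161 bits


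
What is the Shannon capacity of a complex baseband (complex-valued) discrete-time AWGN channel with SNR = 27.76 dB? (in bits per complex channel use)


SNR_linear = 10^(27.76/10) = 597.0353; C = log2(1 + SNR_linear) = log2(1 + 597.0353) = 9.2241

9.2241 bits/channel use


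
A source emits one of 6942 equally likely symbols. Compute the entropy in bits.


H = log2(n) = log2(6942) = 12.7611

12.7611 bits


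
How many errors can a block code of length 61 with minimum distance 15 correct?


Correction capability = floor((d-1)/2) = floor((15-1)/2) = 7

7 errors


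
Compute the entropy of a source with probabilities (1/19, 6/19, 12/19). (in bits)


H = -sum(p_i * log2(p_i)). Terms: -(1/19)*log2(1/19) = 0.223575; -(6/19)*log2(6/19) = 0.525147; -(12/19)*log2(12/19) = 0.418715. H = 0.223575 + 0.525147 + 0.418715 = 1.1674

1.1674 bits


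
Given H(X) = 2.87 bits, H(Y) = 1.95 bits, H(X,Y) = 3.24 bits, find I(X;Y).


I(X;Y) = H(X) + H(Y) - H(X,Y) = 2.87 + 1.95 - 3.24 = 1.58

1.58 bits


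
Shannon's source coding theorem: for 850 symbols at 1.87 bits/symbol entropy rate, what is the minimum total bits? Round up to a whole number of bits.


Minimum bits >= n * H = 850 * 1.87 = 1589.5, rounded up to a whole number of bits = 1590

1590 bits


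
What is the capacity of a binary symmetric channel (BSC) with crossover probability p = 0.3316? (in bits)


H(p) = -p*log2(p) - (1-p)*log2(1-p) = -0.3316*log2(0.3316) - 0.6684*log2(0.6684) = 0.528068 + 0.388485 = 0.9166. C = 1 - H(p) = 1 - 0.9166 = 0.0834

0.0834 bits


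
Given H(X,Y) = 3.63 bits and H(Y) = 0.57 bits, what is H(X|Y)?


H(X|Y) = H(X,Y) - H(Y) = 3.63 - 0.57 = 3.06

3.06 bits


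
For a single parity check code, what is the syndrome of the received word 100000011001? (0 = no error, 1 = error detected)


Syndrome = XOR of all bits = 1 XOR 0 XOR 0 XOR 0 XOR 0 XOR 0 XOR 0 XOR 1 XOR 1 XOR 0 XOR 0 XOR 1 = 0

0


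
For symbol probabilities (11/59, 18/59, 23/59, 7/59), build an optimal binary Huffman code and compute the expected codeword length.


Huffman construction (repeatedly merge the two least-probable nodes; each merge adds 1 bit to every symbol beneath it): 7/59 + 11/59 = 18/59; 18/59 + 18/59 = 36/59; 23/59 + 36/59 = 1. Resulting codeword lengths (in the order the probabilities were given): (3, 2, 1, 3). L_avg = sum(p_i * l_i) = 11/59*3 + 18/59*2 + 23/59*1 + 7/59*3 = 113/59 = 1.9153

1.9153 bits


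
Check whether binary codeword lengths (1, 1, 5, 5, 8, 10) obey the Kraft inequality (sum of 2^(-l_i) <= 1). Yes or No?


Kraft sum = sum(2^(-l_i)) = 1.0674, need <= 1. Result: violated (a binary prefix-free code with these lengths cannot exist)

No


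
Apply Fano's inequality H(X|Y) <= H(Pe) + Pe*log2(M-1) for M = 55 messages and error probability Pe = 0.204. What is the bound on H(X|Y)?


H(Pe) = -Pe*log2(Pe) - (1-Pe)*log2(1-Pe) = -0.204*log2(0.204) - 0.796*log2(0.796) = 0.467845 + 0.262011 = 0.7299. Pe*log2(M-1) = 0.204*log2(54) = 1.173997. Bound = H(Pe) + Pe*log2(M-1) = 0.467845 + 0.262011 + 1.173997 = 1.9039

1.9039 bits


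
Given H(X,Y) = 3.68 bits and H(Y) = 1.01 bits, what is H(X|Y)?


H(X|Y) = H(X,Y) - H(Y) = 3.68 - 1.01 = 2.67

2.67 bits


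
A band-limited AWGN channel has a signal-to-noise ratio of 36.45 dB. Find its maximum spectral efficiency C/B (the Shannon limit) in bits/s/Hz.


SNR_linear = 10^(36.45/10) = 4415.7045; C/B = log2(1 + SNR_linear) = log2(1 + 4415.7045) = 12.1088

12.1088 bits/s/Hz


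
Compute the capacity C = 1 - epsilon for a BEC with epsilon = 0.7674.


C = 1 - epsilon = 1 - 0.7674 = 0.2326

0.2326 bits


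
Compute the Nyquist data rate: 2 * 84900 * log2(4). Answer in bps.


Rate = 2 * B * log2(M) = 2 * 84900 * 2.0 = 339600.0

339600.0 bps


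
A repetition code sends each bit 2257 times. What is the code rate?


Rate = k/n = 1/2257

1/2257


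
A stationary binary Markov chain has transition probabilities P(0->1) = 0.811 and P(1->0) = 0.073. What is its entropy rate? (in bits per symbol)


Stationary distribution: pi_0 = p10/(p01+p10) = 0.0826, pi_1 = 0.9174. Entropy rate H' = pi_0*H(p01) + pi_1*H(p10) = 0.0826*0.6994 + 0.9174*0.377 = 0.4036

0.4036 bits/symbol


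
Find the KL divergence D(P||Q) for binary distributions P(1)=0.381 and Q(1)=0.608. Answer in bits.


KL = p*log2(p/q) + (1-p)*log2((1-p)/(1-q)) = 0.381*log2(0.381/0.608) + 0.619*log2(0.619/0.392) = 0.1511

0.1511 bits


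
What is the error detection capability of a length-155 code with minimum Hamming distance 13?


Detection capability = d_min - 1 = 13 - 1 = 12

12 errors


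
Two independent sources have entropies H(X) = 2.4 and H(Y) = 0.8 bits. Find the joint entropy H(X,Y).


For independent variables, H(X,Y) = H(X) + H(Y) = 2.4 + 0.8 = 3.2

3.2 bits


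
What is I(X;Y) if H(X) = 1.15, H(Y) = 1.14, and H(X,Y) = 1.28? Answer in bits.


I(X;Y) = H(X) + H(Y) - H(X,Y) = 1.15 + 1.14 - 1.28 = 1.01

1.01 bits


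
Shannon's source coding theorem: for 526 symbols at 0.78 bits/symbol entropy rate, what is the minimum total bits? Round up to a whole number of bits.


Minimum bits >= n * H = 526 * 0.78 = 410.28, rounded up to a whole number of bits = 411

411 bits


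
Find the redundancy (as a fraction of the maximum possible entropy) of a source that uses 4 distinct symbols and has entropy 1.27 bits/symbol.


H_max = log2(K) = log2(4) = 2.0 bits/symbol. Redundancy = 1 - H/H_max = 1 - 1.27/2.0 = 1 - 0.635 = 0.365

0.365


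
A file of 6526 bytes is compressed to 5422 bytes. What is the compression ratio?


Ratio = original / compressed = 6526 / 5422 = 1.2036

1.2036


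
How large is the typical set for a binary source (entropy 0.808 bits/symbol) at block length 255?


log2|A_typical| = nH = 255 * 0.808 = 206.04, so |A_typical| ~ 2^206.04 = 1.057e+62

1.057e+62


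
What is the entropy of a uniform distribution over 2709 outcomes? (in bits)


H = log2(n) = log2(2709) = 11.4035

11.4035 bits


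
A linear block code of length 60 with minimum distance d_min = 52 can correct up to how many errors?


Correction capability = floor((d-1)/2) = floor((52-1)/2) = 25

25 errors


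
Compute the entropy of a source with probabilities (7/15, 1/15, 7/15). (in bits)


H = -sum(p_i * log2(p_i)). Terms: -(7/15)*log2(7/15) = 0.513117; -(1/15)*log2(1/15) = 0.260459; -(7/15)*log2(7/15) = 0.513117. H = 0.513117 + 0.260459 + 0.513117 = 1.2867

1.2867 bits


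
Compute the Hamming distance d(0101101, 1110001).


Count differing positions: ^ . ^ ^ ^ . . = 4 differences

4


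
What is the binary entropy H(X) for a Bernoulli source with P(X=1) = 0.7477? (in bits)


H = -p*log2(p) - (1-p)*log2(1-p). -0.7477*log2(0.7477) = 0.313637; -0.2523*log2(0.2523) = 0.501267. H = 0.313637 + 0.501267 = 0.8149

0.8149 bits


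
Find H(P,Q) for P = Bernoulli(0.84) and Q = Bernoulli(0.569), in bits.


H(P,Q) = -p*log2(q) - (1-p)*log2(1-q). -0.84*log2(0.569) = 0.683340; -0.16*log2(0.431) = 0.194278. H(P,Q) = 0.683340 + 0.194278 = 0.8776

0.8776 bits


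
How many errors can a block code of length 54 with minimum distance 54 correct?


Correction capability = floor((d-1)/2) = floor((54-1)/2) = 26

26 errors


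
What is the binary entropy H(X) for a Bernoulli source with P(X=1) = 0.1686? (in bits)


H = -p*log2(p) - (1-p)*log2(1-p). -0.1686*log2(0.1686) = 0.433019; -0.8314*log2(0.8314) = 0.221473. H = 0.433019 + 0.221473 = 0.6545

0.6545 bits


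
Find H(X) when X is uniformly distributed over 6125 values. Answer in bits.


H = log2(n) = log2(6125) = 12.5805

12.5805 bits


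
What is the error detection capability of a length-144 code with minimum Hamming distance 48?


Detection capability = d_min - 1 = 48 - 1 = 47

47 errors


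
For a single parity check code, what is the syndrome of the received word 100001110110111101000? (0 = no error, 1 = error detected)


Syndrome = XOR of all bits = 1 XOR 0 XOR 0 XOR 0 XOR 0 XOR 1 XOR 1 XOR 1 XOR 0 XOR 1 XOR 1 XOR 0 XOR 1 XOR 1 XOR 1 XOR 1 XOR 0 XOR 1 XOR 0 XOR 0 XOR 0 = 1

1


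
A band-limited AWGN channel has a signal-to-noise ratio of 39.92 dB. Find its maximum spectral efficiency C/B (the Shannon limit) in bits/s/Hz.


SNR_linear = 10^(39.92/10) = 9817.4794; C/B = log2(1 + SNR_linear) = log2(1 + 9817.4794) = 13.2613

13.2613 bits/s/Hz


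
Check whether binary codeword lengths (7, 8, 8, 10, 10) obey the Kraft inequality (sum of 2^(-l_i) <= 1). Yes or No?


Kraft sum = sum(2^(-l_i)) = 0.0176, need <= 1. Result: satisfied (a binary prefix-free code with these lengths exists)

Yes


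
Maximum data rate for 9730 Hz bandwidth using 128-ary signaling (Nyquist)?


Rate = 2 * B * log2(M) = 2 * 9730 * 7.0 = 136220.0

136220.0 bps


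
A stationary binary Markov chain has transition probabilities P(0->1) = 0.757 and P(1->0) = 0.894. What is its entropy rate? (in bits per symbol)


Stationary distribution: pi_0 = p10/(p01+p10) = 0.5415, pi_1 = 0.4585. Entropy rate H' = pi_0*H(p01) + pi_1*H(p10) = 0.5415*0.8 + 0.4585*0.4877 = 0.6568

0.6568 bits/symbol


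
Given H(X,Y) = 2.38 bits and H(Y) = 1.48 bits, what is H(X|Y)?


H(X|Y) = H(X,Y) - H(Y) = 2.38 - 1.48 = 0.9

0.9 bits


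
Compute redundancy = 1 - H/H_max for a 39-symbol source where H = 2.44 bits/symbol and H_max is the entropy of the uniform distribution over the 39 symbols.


H_max = log2(K) = log2(39) = 5.2854 bits/symbol. Redundancy = 1 - H/H_max = 1 - 2.44/5.2854 = 1 - 0.4616 = 0.5384

0.5384


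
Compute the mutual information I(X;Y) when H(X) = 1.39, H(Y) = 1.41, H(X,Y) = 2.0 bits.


I(X;Y) = H(X) + H(Y) - H(X,Y) = 1.39 + 1.41 - 2.0 = 0.8

0.8 bits


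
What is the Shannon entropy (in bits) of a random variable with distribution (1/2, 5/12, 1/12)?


H = -sum(p_i * log2(p_i)). Terms: -(1/2)*log2(1/2) = 0.500000; -(5/12)*log2(5/12) = 0.526264; -(1/12)*log2(1/12) = 0.298747. H = 0.500000 + 0.526264 + 0.298747 = 1.325

1.325 bits


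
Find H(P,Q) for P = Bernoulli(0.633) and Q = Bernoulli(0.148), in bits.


H(P,Q) = -p*log2(q) - (1-p)*log2(1-q). -0.633*log2(0.148) = 1.744757; -0.367*log2(0.852) = 0.084804. H(P,Q) = 1.744757 + 0.084804 = 1.8296

1.8296 bits


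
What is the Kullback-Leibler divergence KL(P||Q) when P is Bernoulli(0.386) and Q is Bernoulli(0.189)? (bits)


KL = p*log2(p/q) + (1-p)*log2((1-p)/(1-q)) = 0.386*log2(0.386/0.189) + 0.614*log2(0.614/0.811) = 0.1512

0.1512 bits


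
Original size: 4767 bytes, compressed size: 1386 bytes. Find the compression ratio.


Ratio = original / compressed = 4767 / 1386 = 3.4394

3.4394


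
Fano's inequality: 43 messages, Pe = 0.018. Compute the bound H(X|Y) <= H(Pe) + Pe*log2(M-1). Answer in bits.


H(Pe) = -Pe*log2(Pe) - (1-Pe)*log2(1-Pe) = -0.018*log2(0.018) - 0.982*log2(0.982) = 0.104325 + 0.025733 = 0.1301. Pe*log2(M-1) = 0.018*log2(42) = 0.097062. Bound = H(Pe) + Pe*log2(M-1) = 0.104325 + 0.025733 + 0.097062 = 0.2271

0.2271 bits


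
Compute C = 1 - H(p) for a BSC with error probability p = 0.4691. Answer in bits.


H(p) = -p*log2(p) - (1-p)*log2(1-p) = -0.4691*log2(0.4691) - 0.5309*log2(0.5309) = 0.512272 + 0.484971 = 0.9972. C = 1 - H(p) = 1 - 0.9972 = 0.0028

0.0028 bits


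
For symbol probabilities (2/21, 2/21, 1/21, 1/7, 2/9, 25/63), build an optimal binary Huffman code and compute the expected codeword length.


Huffman construction (repeatedly merge the two least-probable nodes; each merge adds 1 bit to every symbol beneath it): 1/21 + 2/21 = 1/7; 2/21 + 1/7 = 5/21; 1/7 + 2/9 = 23/63; 5/21 + 23/63 = 38/63; 25/63 + 38/63 = 1. Resulting codeword lengths (in the order the probabilities were given): (4, 3, 4, 3, 3, 1). L_avg = sum(p_i * l_i) = 2/21*4 + 2/21*3 + 1/21*4 + 1/7*3 + 2/9*3 + 25/63*1 = 148/63 = 2.3492

2.3492 bits


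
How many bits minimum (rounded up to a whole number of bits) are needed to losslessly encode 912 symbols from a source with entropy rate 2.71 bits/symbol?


Minimum bits >= n * H = 912 * 2.71 = 2471.52, rounded up to a whole number of bits = 2472

2472 bits


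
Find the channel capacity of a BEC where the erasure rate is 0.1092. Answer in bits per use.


C = 1 - epsilon = 1 - 0.1092 = 0.8908

0.8908 bits


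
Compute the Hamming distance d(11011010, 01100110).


Count differing positions: ^ . ^ ^ ^ ^ . . = 5 differences

5


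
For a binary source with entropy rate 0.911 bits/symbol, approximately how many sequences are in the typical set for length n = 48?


log2|A_typical| = nH = 48 * 0.911 = 43.728, so |A_typical| ~ 2^43.728 = 1.457e+13

1.457e+13


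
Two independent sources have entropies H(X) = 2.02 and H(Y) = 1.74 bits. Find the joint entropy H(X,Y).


For independent variables, H(X,Y) = H(X) + H(Y) = 2.02 + 1.74 = 3.76

3.76 bits


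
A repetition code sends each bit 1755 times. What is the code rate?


Rate = k/n = 1/1755

1/1755


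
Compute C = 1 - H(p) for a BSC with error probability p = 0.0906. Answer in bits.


H(p) = -p*log2(p) - (1-p)*log2(1-p) = -0.0906*log2(0.0906) - 0.9094*log2(0.9094) = 0.313870 + 0.124600 = 0.4385. C = 1 - H(p) = 1 - 0.4385 = 0.5615

0.5615 bits


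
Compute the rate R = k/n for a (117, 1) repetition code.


Rate = k/n = 1/117

1/117


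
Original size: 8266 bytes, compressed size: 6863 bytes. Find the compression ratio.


Ratio = original / compressed = 8266 / 6863 = 1.2044

1.2044


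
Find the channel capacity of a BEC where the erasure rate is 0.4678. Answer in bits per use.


C = 1 - epsilon = 1 - 0.4678 = 0.5322

0.5322 bits


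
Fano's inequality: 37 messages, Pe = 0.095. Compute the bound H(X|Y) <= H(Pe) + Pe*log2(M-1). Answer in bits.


H(Pe) = -Pe*log2(Pe) - (1-Pe)*log2(1-Pe) = -0.095*log2(0.095) - 0.905*log2(0.905) = 0.322613 + 0.130329 = 0.4529. Pe*log2(M-1) = 0.095*log2(36) = 0.491143. Bound = H(Pe) + Pe*log2(M-1) = 0.322613 + 0.130329 + 0.491143 = 0.9441

0.9441 bits


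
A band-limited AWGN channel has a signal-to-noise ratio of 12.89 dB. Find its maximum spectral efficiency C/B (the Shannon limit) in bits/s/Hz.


SNR_linear = 10^(12.89/10) = 19.4536; C/B = log2(1 + SNR_linear) = log2(1 + 19.4536) = 4.3543

4.3543 bits/s/Hz


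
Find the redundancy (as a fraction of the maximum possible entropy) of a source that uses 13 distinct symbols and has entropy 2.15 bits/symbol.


H_max = log2(K) = log2(13) = 3.7004 bits/symbol. Redundancy = 1 - H/H_max = 1 - 2.15/3.7004 = 1 - 0.581 = 0.419

0.419


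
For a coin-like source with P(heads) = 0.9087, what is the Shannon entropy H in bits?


H = -p*log2(p) - (1-p)*log2(1-p). -0.9087*log2(0.9087) = 0.125513; -0.0913*log2(0.0913) = 0.315281. H = 0.125513 + 0.315281 = 0.4408

0.4408 bits


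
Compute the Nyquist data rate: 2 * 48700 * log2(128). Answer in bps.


Rate = 2 * B * log2(M) = 2 * 48700 * 7.0 = 681800.0

681800.0 bps


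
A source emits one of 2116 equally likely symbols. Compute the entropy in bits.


H = log2(n) = log2(2116) = 11.0471

11.0471 bits


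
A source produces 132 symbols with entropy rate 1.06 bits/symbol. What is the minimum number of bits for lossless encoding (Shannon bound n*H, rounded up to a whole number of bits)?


Minimum bits >= n * H = 132 * 1.06 = 139.92, rounded up to a whole number of bits = 140

140 bits


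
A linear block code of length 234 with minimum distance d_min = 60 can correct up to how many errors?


Correction capability = floor((d-1)/2) = floor((60-1)/2) = 29

29 errors


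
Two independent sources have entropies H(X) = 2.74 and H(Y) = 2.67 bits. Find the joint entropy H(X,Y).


For independent variables, H(X,Y) = H(X) + H(Y) = 2.74 + 2.67 = 5.41

5.41 bits


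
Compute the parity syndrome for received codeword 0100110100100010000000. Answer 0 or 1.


Syndrome = XOR of all bits = 0 XOR 1 XOR 0 XOR 0 XOR 1 XOR 1 XOR 0 XOR 1 XOR 0 XOR 0 XOR 1 XOR 0 XOR 0 XOR 0 XOR 1 XOR 0 XOR 0 XOR 0 XOR 0 XOR 0 XOR 0 XOR 0 = 0

0


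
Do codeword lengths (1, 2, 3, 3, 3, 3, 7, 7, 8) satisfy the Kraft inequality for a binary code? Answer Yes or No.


Kraft sum = sum(2^(-l_i)) = 1.2695, need <= 1. Result: violated (a binary prefix-free code with these lengths cannot exist)

No


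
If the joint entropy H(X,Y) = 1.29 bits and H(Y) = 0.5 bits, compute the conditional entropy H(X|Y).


H(X|Y) = H(X,Y) - H(Y) = 1.29 - 0.5 = 0.79

0.79 bits


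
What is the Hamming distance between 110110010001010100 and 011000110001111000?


Count differing positions: ^ . ^ ^ ^ . ^ . . . . . ^ . ^ ^ . . = 8 differences

8


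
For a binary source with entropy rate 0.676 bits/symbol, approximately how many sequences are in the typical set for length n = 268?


log2|A_typical| = nH = 268 * 0.676 = 181.168, so |A_typical| ~ 2^181.168 = 3.444e+54

3.444e+54


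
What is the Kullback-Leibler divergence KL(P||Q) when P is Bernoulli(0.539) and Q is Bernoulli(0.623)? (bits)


KL = p*log2(p/q) + (1-p)*log2((1-p)/(1-q)) = 0.539*log2(0.539/0.623) + 0.461*log2(0.461/0.377) = 0.0212

0.0212 bits


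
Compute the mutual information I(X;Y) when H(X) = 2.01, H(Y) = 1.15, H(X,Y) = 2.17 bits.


I(X;Y) = H(X) + H(Y) - H(X,Y) = 2.01 + 1.15 - 2.17 = 0.99

0.99 bits


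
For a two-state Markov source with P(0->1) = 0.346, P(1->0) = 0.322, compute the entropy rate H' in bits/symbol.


Stationary distribution: pi_0 = p10/(p01+p10) = 0.482, pi_1 = 0.518. Entropy rate H' = pi_0*H(p01) + pi_1*H(p10) = 0.482*0.9304 + 0.518*0.9065 = 0.9181

0.9181 bits/symbol


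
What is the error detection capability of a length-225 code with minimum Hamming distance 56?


Detection capability = d_min - 1 = 56 - 1 = 55

55 errors


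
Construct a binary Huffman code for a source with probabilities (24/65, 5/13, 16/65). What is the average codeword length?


Huffman construction (repeatedly merge the two least-probable nodes; each merge adds 1 bit to every symbol beneath it): 16/65 + 24/65 = 8/13; 5/13 + 8/13 = 1. Resulting codeword lengths (in the order the probabilities were given): (2, 1, 2). L_avg = sum(p_i * l_i) = 24/65*2 + 5/13*1 + 16/65*2 = 21/13 = 1.6154

1.6154 bits


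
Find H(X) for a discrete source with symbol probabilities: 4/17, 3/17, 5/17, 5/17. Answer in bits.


H = -sum(p_i * log2(p_i)). Terms: -(4/17)*log2(4/17) = 0.491168; -(3/17)*log2(3/17) = 0.441618; -(5/17)*log2(5/17) = 0.519275; -(5/17)*log2(5/17) = 0.519275. H = 0.491168 + 0.441618 + 0.519275 + 0.519275 = 1.9713

1.9713 bits


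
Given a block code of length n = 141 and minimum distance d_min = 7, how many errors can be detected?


Detection capability = d_min - 1 = 7 - 1 = 6

6 errors


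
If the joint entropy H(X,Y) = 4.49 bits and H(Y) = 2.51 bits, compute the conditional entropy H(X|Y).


H(X|Y) = H(X,Y) - H(Y) = 4.49 - 2.51 = 1.98

1.98 bits


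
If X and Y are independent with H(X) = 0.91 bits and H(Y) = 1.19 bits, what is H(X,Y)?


For independent variables, H(X,Y) = H(X) + H(Y) = 0.91 + 1.19 = 2.1

2.1 bits


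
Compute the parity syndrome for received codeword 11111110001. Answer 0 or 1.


Syndrome = XOR of all bits = 1 XOR 1 XOR 1 XOR 1 XOR 1 XOR 1 XOR 1 XOR 0 XOR 0 XOR 0 XOR 1 = 0

0


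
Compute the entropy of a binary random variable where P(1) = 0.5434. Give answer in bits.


H = -p*log2(p) - (1-p)*log2(1-p). -0.5434*log2(0.5434) = 0.478145; -0.4566*log2(0.4566) = 0.516413. H = 0.478145 + 0.516413 = 0.9946

0.9946 bits


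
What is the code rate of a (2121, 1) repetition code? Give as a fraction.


Rate = k/n = 1/2121

1/2121


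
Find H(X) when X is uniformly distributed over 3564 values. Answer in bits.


H = log2(n) = log2(3564) = 11.7993

11.7993 bits


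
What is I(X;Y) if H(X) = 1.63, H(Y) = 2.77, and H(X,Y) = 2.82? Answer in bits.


I(X;Y) = H(X) + H(Y) - H(X,Y) = 1.63 + 2.77 - 2.82 = 1.58

1.58 bits


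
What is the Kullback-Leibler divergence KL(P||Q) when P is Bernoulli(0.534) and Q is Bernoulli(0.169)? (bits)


KL = p*log2(p/q) + (1-p)*log2((1-p)/(1-q)) = 0.534*log2(0.534/0.169) + 0.466*log2(0.466/0.831) = 0.4975

0.4975 bits


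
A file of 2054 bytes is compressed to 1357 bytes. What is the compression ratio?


Ratio = original / compressed = 2054 / 1357 = 1.5136

1.5136


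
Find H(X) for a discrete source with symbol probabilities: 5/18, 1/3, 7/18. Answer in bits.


H = -sum(p_i * log2(p_i)). Terms: -(5/18)*log2(5/18) = 0.513332; -(1/3)*log2(1/3) = 0.528321; -(7/18)*log2(7/18) = 0.529888. H = 0.513332 + 0.528321 + 0.529888 = 1.5715

1.5715 bits


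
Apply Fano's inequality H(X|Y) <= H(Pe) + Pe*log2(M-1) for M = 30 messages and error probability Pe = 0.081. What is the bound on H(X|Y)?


H(Pe) = -Pe*log2(Pe) - (1-Pe)*log2(1-Pe) = -0.081*log2(0.081) - 0.919*log2(0.919) = 0.293701 + 0.111992 = 0.4057. Pe*log2(M-1) = 0.081*log2(29) = 0.393496. Bound = H(Pe) + Pe*log2(M-1) = 0.293701 + 0.111992 + 0.393496 = 0.7992

0.7992 bits


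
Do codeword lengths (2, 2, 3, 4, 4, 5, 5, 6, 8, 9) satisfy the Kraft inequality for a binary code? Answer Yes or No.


Kraft sum = sum(2^(-l_i)) = 0.834, need <= 1. Result: satisfied (a binary prefix-free code with these lengths exists)

Yes


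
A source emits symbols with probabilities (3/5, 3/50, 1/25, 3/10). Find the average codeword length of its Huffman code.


Huffman construction (repeatedly merge the two least-probable nodes; each merge adds 1 bit to every symbol beneath it): 1/25 + 3/50 = 1/10; 1/10 + 3/10 = 2/5; 2/5 + 3/5 = 1. Resulting codeword lengths (in the order the probabilities were given): (1, 3, 3, 2). L_avg = sum(p_i * l_i) = 3/5*1 + 3/50*3 + 1/25*3 + 3/10*2 = 3/2 = 1.5

1.5 bits


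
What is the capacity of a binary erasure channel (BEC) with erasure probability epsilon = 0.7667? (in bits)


C = 1 - epsilon = 1 - 0.7667 = 0.2333

0.2333 bits


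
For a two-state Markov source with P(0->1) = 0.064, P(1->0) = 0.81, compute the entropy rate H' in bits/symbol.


Stationary distribution: pi_0 = p10/(p01+p10) = 0.9268, pi_1 = 0.0732. Entropy rate H' = pi_0*H(p01) + pi_1*H(p10) = 0.9268*0.3431 + 0.0732*0.7015 = 0.3694

0.3694 bits/symbol


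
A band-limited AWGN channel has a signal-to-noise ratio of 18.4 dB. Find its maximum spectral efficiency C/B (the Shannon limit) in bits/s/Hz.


SNR_linear = 10^(18.4/10) = 69.1831; C/B = log2(1 + SNR_linear) = log2(1 + 69.1831) = 6.1331

6.1331 bits/s/Hz


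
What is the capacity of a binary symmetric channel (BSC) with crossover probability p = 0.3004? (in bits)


H(p) = -p*log2(p) - (1-p)*log2(1-p) = -0.3004*log2(0.3004) - 0.6996*log2(0.6996) = 0.521207 + 0.360572 = 0.8818. C = 1 - H(p) = 1 - 0.8818 = 0.1182

0.1182 bits


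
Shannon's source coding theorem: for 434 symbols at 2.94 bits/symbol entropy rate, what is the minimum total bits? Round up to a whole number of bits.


Minimum bits >= n * H = 434 * 2.94 = 1275.96, rounded up to a whole number of bits = 1276

1276 bits


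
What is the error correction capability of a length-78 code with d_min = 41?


Correction capability = floor((d-1)/2) = floor((41-1)/2) = 20

20 errors


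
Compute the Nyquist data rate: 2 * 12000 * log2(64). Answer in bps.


Rate = 2 * B * log2(M) = 2 * 12000 * 6.0 = 144000.0

144000.0 bps


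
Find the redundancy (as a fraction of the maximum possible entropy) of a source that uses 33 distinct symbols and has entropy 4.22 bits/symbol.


H_max = log2(K) = log2(33) = 5.0444 bits/symbol. Redundancy = 1 - H/H_max = 1 - 4.22/5.0444 = 1 - 0.8366 = 0.1634

0.1634


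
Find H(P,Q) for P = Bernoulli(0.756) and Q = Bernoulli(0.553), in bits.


H(P,Q) = -p*log2(q) - (1-p)*log2(1-q). -0.756*log2(0.553) = 0.646114; -0.244*log2(0.447) = 0.283443. H(P,Q) = 0.646114 + 0.283443 = 0.9296

0.9296 bits


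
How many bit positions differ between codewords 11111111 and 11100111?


Count differing positions: . . . ^ ^ . . . = 2 differences

2


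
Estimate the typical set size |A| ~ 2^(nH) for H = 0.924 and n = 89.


log2|A_typical| = nH = 89 * 0.924 = 82.236, so |A_typical| ~ 2^82.236 = 5.695e+24

5.695e+24


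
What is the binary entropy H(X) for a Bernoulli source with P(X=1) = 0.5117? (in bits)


H = -p*log2(p) - (1-p)*log2(1-p). -0.5117*log2(0.5117) = 0.494625; -0.4883*log2(0.4883) = 0.504980. H = 0.494625 + 0.504980 = 0.9996

0.9996 bits


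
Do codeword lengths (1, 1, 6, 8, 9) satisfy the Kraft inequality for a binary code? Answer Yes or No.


Kraft sum = sum(2^(-l_i)) = 1.0215, need <= 1. Result: violated (a binary prefix-free code with these lengths cannot exist)

No


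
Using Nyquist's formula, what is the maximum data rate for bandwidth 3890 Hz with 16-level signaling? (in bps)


Rate = 2 * B * log2(M) = 2 * 3890 * 4.0 = 31120.0

31120.0 bps


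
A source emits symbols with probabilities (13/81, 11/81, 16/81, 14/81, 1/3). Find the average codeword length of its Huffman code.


Huffman construction (repeatedly merge the two least-probable nodes; each merge adds 1 bit to every symbol beneath it): 11/81 + 13/81 = 8/27; 14/81 + 16/81 = 10/27; 8/27 + 1/3 = 17/27; 10/27 + 17/27 = 1. Resulting codeword lengths (in the order the probabilities were given): (3, 3, 2, 2, 2). L_avg = sum(p_i * l_i) = 13/81*3 + 11/81*3 + 16/81*2 + 14/81*2 + 1/3*2 = 62/27 = 2.2963

2.2963 bits


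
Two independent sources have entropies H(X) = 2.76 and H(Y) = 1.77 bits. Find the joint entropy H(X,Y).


For independent variables, H(X,Y) = H(X) + H(Y) = 2.76 + 1.77 = 4.53

4.53 bits


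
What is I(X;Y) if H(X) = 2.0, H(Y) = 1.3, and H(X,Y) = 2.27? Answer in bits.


I(X;Y) = H(X) + H(Y) - H(X,Y) = 2.0 + 1.3 - 2.27 = 1.03

1.03 bits


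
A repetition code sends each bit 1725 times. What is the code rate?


Rate = k/n = 1/1725

1/1725


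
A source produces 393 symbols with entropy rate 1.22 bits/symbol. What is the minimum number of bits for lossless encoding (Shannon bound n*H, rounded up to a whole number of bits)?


Minimum bits >= n * H = 393 * 1.22 = 479.46, rounded up to a whole number of bits = 480

480 bits


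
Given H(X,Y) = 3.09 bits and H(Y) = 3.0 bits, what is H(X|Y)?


H(X|Y) = H(X,Y) - H(Y) = 3.09 - 3.0 = 0.09

0.09 bits


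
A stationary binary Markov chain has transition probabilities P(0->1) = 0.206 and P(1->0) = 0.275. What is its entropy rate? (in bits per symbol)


Stationary distribution: pi_0 = p10/(p01+p10) = 0.5717, pi_1 = 0.4283. Entropy rate H' = pi_0*H(p01) + pi_1*H(p10) = 0.5717*0.7338 + 0.4283*0.8485 = 0.7829

0.7829 bits/symbol


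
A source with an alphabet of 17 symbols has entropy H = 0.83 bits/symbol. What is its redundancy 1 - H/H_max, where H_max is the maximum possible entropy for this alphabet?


H_max = log2(K) = log2(17) = 4.0875 bits/symbol. Redundancy = 1 - H/H_max = 1 - 0.83/4.0875 = 1 - 0.2031 = 0.7969

0.7969


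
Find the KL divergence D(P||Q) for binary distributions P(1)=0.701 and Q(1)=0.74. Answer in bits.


KL = p*log2(p/q) + (1-p)*log2((1-p)/(1-q)) = 0.701*log2(0.701/0.74) + 0.299*log2(0.299/0.26) = 0.0055

0.0055 bits


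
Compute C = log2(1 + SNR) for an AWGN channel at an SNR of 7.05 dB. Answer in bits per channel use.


SNR_linear = 10^(7.05/10) = 5.0699; C = log2(1 + SNR_linear) = log2(1 + 5.0699) = 2.6017

2.6017 bits/channel use


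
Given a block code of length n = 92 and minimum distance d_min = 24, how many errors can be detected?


Detection capability = d_min - 1 = 24 - 1 = 23

23 errors


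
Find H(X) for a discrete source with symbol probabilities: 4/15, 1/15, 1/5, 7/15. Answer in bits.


H = -sum(p_i * log2(p_i)). Terms: -(4/15)*log2(4/15) = 0.508504; -(1/15)*log2(1/15) = 0.260459; -(1/5)*log2(1/5) = 0.464386; -(7/15)*log2(7/15) = 0.513117. H = 0.508504 + 0.260459 + 0.464386 + 0.513117 = 1.7465

1.7465 bits


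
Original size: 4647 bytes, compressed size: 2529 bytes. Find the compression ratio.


Ratio = original / compressed = 4647 / 2529 = 1.8375

1.8375


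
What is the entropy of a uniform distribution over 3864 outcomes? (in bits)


H = log2(n) = log2(3864) = 11.9159

11.9159 bits


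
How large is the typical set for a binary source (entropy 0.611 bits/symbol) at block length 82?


log2|A_typical| = nH = 82 * 0.611 = 50.102, so |A_typical| ~ 2^50.102 = 1.208e+15

1.208e+15


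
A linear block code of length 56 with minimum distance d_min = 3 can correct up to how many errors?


Correction capability = floor((d-1)/2) = floor((3-1)/2) = 1

1 errors


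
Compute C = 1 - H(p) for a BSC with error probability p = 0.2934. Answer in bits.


H(p) = -p*log2(p) - (1-p)*log2(1-p) = -0.2934*log2(0.2934) - 0.7066*log2(0.7066) = 0.519042 + 0.354031 = 0.8731. C = 1 - H(p) = 1 - 0.8731 = 0.1269

0.1269 bits


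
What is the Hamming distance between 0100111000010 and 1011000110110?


Count differing positions: ^ ^ ^ ^ ^ ^ ^ ^ ^ . ^ . . = 10 differences

10


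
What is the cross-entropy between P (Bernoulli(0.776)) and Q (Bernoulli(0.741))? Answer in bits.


H(P,Q) = -p*log2(q) - (1-p)*log2(1-q). -0.776*log2(0.741) = 0.335585; -0.224*log2(0.259) = 0.436571. H(P,Q) = 0.335585 + 0.436571 = 0.7722

0.7722 bits


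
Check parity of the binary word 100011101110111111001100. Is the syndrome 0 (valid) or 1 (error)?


Syndrome = XOR of all bits = 1 XOR 0 XOR 0 XOR 0 XOR 1 XOR 1 XOR 1 XOR 0 XOR 1 XOR 1 XOR 1 XOR 0 XOR 1 XOR 1 XOR 1 XOR 1 XOR 1 XOR 1 XOR 0 XOR 0 XOR 1 XOR 1 XOR 0 XOR 0 = 1

1


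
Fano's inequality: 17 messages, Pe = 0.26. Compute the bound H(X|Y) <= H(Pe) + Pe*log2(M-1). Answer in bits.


H(Pe) = -Pe*log2(Pe) - (1-Pe)*log2(1-Pe) = -0.26*log2(0.26) - 0.74*log2(0.74) = 0.505288 + 0.321458 = 0.8267. Pe*log2(M-1) = 0.26*log2(16) = 1.040000. Bound = H(Pe) + Pe*log2(M-1) = 0.505288 + 0.321458 + 1.040000 = 1.8667

1.8667 bits


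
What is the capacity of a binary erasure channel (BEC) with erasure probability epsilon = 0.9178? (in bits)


C = 1 - epsilon = 1 - 0.9178 = 0.0822

0.0822 bits


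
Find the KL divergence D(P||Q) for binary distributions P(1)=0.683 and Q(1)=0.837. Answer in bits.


KL = p*log2(p/q) + (1-p)*log2((1-p)/(1-q)) = 0.683*log2(0.683/0.837) + 0.317*log2(0.317/0.163) = 0.1038

0.1038 bits


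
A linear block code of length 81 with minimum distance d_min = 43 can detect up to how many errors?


Detection capability = d_min - 1 = 43 - 1 = 42

42 errors


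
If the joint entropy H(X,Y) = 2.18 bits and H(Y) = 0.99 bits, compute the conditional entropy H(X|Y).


H(X|Y) = H(X,Y) - H(Y) = 2.18 - 0.99 = 1.19

1.19 bits


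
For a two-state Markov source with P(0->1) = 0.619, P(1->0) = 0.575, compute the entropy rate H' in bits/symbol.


Stationary distribution: pi_0 = p10/(p01+p10) = 0.4816, pi_1 = 0.5184. Entropy rate H' = pi_0*H(p01) + pi_1*H(p10) = 0.4816*0.9587 + 0.5184*0.9837 = 0.9717

0.9717 bits/symbol


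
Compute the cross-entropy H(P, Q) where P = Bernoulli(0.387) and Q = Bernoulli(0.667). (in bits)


H(P,Q) = -p*log2(q) - (1-p)*log2(1-q). -0.387*log2(0.667) = 0.226101; -0.613*log2(0.333) = 0.972467. H(P,Q) = 0.226101 + 0.972467 = 1.1986

1.1986 bits


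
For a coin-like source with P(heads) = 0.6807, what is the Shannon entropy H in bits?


H = -p*log2(p) - (1-p)*log2(1-p). -0.6807*log2(0.6807) = 0.377727; -0.3193*log2(0.3193) = 0.525892. H = 0.377727 + 0.525892 = 0.9036

0.9036 bits


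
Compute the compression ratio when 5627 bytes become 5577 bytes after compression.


Ratio = original / compressed = 5627 / 5577 = 1.009

1.009


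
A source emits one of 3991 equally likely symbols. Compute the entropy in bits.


H = log2(n) = log2(3991) = 11.9625

11.9625 bits


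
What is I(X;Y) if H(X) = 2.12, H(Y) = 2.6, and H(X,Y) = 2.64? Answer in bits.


I(X;Y) = H(X) + H(Y) - H(X,Y) = 2.12 + 2.6 - 2.64 = 2.08

2.08 bits


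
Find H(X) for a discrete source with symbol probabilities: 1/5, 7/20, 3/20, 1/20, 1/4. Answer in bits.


H = -sum(p_i * log2(p_i)). Terms: -(1/5)*log2(1/5) = 0.464386; -(7/20)*log2(7/20) = 0.530101; -(3/20)*log2(3/20) = 0.410545; -(1/20)*log2(1/20) = 0.216096; -(1/4)*log2(1/4) = 0.500000. H = 0.464386 + 0.530101 + 0.410545 + 0.216096 + 0.500000 = 2.1211

2.1211 bits


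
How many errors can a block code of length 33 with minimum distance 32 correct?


Correction capability = floor((d-1)/2) = floor((32-1)/2) = 15

15 errors


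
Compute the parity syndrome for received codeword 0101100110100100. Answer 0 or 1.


Syndrome = XOR of all bits = 0 XOR 1 XOR 0 XOR 1 XOR 1 XOR 0 XOR 0 XOR 1 XOR 1 XOR 0 XOR 1 XOR 0 XOR 0 XOR 1 XOR 0 XOR 0 = 1

1


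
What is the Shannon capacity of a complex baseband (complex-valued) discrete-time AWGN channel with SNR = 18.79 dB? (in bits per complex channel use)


SNR_linear = 10^(18.79/10) = 75.6833; C = log2(1 + SNR_linear) = log2(1 + 75.6833) = 6.2608

6.2608 bits/channel use


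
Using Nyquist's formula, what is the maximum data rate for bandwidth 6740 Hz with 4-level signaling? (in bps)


Rate = 2 * B * log2(M) = 2 * 6740 * 2.0 = 26960.0

26960.0 bps


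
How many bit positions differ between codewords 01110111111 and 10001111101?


Count differing positions: ^ ^ ^ ^ ^ . . . . ^ . = 6 differences

6


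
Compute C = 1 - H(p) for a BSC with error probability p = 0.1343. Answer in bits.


H(p) = -p*log2(p) - (1-p)*log2(1-p) = -0.1343*log2(0.1343) - 0.8657*log2(0.8657) = 0.388996 + 0.180118 = 0.5691. C = 1 - H(p) = 1 - 0.5691 = 0.4309

0.4309 bits


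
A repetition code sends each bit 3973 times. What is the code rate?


Rate = k/n = 1/3973

1/3973


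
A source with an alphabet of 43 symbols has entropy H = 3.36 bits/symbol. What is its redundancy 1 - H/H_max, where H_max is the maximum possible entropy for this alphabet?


H_max = log2(K) = log2(43) = 5.4263 bits/symbol. Redundancy = 1 - H/H_max = 1 - 3.36/5.4263 = 1 - 0.6192 = 0.3808

0.3808
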